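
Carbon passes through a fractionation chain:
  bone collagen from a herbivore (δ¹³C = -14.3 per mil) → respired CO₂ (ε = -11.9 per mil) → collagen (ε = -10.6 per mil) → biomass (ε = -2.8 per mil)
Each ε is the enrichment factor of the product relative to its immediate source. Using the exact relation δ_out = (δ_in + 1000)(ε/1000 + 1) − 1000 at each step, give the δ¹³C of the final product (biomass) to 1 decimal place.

-39.1 per mil

step 1: δ = (-14.30 + 1000)·(-11.9/1000 + 1) − 1000 = -26.03 per mil
step 2: δ = (-26.03 + 1000)·(-10.6/1000 + 1) − 1000 = -36.35 per mil
step 3: δ = (-36.35 + 1000)·(-2.8/1000 + 1) − 1000 = -39.05 per mil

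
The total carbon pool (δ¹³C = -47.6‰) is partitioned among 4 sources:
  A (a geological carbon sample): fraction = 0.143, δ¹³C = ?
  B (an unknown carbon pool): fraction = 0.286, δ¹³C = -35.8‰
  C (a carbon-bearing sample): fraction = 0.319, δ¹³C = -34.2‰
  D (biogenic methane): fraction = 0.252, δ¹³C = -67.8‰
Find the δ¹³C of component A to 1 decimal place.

Isotope mass balance: δ_bulk = Σ fᵢ·δᵢ.
-47.6 = 0.143×δ_A + 0.286×(-35.8) + 0.319×(-34.2) + 0.252×(-67.8)
0.143·δ_A = -47.6 − (-38.234) = -9.366
δ_A = -9.366 / 0.143 = -65.50‰

-65.5‰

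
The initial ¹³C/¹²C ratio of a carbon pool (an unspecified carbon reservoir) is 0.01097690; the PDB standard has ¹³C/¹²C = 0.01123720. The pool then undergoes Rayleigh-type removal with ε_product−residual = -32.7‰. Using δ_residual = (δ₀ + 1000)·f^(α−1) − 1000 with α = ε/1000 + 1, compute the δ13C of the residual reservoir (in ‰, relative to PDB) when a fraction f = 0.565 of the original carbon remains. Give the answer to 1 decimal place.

-4.8‰

δ₀ = (0.01097690/0.01123720 − 1)×1000 = (0.976836 − 1)×1000 = -23.164‰
α − 1 = ε/1000 = -0.0327
f^(α−1) = 0.565^(-0.0327) = 1.018845
δ_res = (-23.164 + 1000) × 1.018845 − 1000 = 995.244 − 1000 = -4.76‰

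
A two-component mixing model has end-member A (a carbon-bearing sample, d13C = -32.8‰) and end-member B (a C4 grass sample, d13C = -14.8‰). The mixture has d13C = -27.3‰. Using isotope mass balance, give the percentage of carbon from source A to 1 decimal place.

69.4%

δ_mix = f_A·δ_A + (1 − f_A)·δ_B  ⇒  f_A = (δ_mix − δ_B)/(δ_A − δ_B)
f_A = (-27.3 − (-14.8)) / (-32.8 − (-14.8))
f_A = -12.5 / -18.0 = 0.6944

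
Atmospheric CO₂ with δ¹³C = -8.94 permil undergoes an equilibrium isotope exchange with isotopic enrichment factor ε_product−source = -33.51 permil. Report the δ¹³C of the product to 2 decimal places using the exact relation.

-42.15 permil

Exactly, δ_product = (δ_source + 1000)·(ε/1000 + 1) − 1000.
δ_product = (-8.94 + 1000) × (-33.51/1000 + 1) − 1000
δ_product = -42.150 permil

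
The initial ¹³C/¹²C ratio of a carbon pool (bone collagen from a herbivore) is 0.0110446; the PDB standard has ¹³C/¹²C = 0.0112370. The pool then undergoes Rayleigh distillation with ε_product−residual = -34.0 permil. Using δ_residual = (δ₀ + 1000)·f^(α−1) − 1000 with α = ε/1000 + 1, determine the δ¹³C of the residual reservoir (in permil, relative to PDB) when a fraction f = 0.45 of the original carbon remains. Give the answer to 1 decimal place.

9.9 permil

δ₀ = (0.0110446/0.0112370 − 1)×1000 = (0.982878 − 1)×1000 = -17.122 permil
α − 1 = ε/1000 = -0.0340
f^(α−1) = 0.45^(-0.0340) = 1.027521
δ_res = (-17.122 + 1000) × 1.027521 − 1000 = 1009.928 − 1000 = 9.93 permil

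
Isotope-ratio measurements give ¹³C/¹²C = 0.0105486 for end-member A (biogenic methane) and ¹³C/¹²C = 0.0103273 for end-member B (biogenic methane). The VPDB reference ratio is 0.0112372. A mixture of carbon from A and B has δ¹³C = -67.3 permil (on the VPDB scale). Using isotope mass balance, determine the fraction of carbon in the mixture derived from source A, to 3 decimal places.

0.694

δ_A = (0.0105486/0.0112372 − 1)×1000 = (0.938721 − 1)×1000 = -61.279 permil
δ_B = (0.0103273/0.0112372 − 1)×1000 = (0.919028 − 1)×1000 = -80.972 permil
f_A = (δ_mix − δ_B)/(δ_A − δ_B) = (-67.3 − (-80.972))/(-61.279 − (-80.972))
f_A = 13.672 / 19.694 = 0.6942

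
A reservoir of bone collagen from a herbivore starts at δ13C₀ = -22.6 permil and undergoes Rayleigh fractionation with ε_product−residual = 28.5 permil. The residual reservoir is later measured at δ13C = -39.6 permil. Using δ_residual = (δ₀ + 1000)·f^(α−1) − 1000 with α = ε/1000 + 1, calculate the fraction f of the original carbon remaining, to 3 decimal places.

α − 1 = ε/1000 = 0.0285
(δ_res + 1000)/(δ₀ + 1000) = (-39.6 + 1000)/(-22.6 + 1000) = 960.4/977.4 = 0.982607
f = 0.982607^(1/0.0285) = exp(ln(0.982607)/0.0285) = exp(-0.01755/0.0285)
f = exp(-0.6157) = 0.5403

0.540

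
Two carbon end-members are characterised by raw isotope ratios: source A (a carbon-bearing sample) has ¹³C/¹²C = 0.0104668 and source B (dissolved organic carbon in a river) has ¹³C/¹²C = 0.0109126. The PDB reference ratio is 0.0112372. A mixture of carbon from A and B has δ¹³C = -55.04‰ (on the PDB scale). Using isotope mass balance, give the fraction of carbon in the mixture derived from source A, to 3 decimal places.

0.659

δ_A = (0.0104668/0.0112372 − 1)×1000 = (0.931442 − 1)×1000 = -68.558‰
δ_B = (0.0109126/0.0112372 − 1)×1000 = (0.971114 − 1)×1000 = -28.886‰
f_A = (δ_mix − δ_B)/(δ_A − δ_B) = (-55.04 − (-28.886))/(-68.558 − (-28.886))
f_A = -26.154 / -39.672 = 0.6593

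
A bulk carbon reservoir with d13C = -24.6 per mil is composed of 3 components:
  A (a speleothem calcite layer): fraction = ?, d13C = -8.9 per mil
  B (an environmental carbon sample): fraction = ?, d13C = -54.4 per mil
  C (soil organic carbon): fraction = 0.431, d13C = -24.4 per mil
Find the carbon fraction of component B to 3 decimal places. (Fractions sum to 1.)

0.198

Let f_B and f_A be the unknown fractions; fractions sum to 1 so f_B + f_A = 0.569.
Mass balance: Σ fᵢ·δᵢ = δ_bulk ⇒ f_B·(-54.4) + f_A·(-8.9) = -24.6 − (-10.516) = -14.084
Substitute f_A = 0.569 − f_B:
f_B·(-54.4 − -8.9) = -14.084 − 0.569×(-8.9) = -9.020
f_B = -9.020 / -45.5 = 0.1982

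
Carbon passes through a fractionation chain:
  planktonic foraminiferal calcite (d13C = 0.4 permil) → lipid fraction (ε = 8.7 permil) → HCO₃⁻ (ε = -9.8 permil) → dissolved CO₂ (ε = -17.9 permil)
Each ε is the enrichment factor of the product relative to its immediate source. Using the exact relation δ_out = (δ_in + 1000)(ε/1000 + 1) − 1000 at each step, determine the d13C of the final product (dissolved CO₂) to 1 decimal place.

step 1: δ = (0.40 + 1000)·(8.7/1000 + 1) − 1000 = 9.10 permil
step 2: δ = (9.10 + 1000)·(-9.8/1000 + 1) − 1000 = -0.79 permil
step 3: δ = (-0.79 + 1000)·(-17.9/1000 + 1) − 1000 = -18.67 permil

-18.7 permil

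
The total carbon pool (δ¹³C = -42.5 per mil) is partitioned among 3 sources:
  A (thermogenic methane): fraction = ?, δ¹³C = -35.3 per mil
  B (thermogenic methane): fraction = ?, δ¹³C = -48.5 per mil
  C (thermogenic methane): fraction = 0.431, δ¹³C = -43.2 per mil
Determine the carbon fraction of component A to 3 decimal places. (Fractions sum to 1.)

0.281

Let f_A and f_B be the unknown fractions; fractions sum to 1 so f_A + f_B = 0.569.
Mass balance: Σ fᵢ·δᵢ = δ_bulk ⇒ f_A·(-35.3) + f_B·(-48.5) = -42.5 − (-18.619) = -23.881
Substitute f_B = 0.569 − f_A:
f_A·(-35.3 − -48.5) = -23.881 − 0.569×(-48.5) = 3.716
f_A = 3.716 / 13.2 = 0.2815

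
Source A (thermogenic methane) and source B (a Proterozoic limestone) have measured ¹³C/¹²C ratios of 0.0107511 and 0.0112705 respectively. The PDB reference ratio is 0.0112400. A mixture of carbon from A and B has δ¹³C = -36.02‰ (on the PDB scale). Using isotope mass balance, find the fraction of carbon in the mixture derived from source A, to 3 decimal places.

δ_A = (0.0107511/0.0112400 − 1)×1000 = (0.956504 − 1)×1000 = -43.496‰
δ_B = (0.0112705/0.0112400 − 1)×1000 = (1.002714 − 1)×1000 = 2.714‰
f_A = (δ_mix − δ_B)/(δ_A − δ_B) = (-36.02 − (2.714))/(-43.496 − (2.714))
f_A = -38.734 / -46.210 = 0.8382

0.838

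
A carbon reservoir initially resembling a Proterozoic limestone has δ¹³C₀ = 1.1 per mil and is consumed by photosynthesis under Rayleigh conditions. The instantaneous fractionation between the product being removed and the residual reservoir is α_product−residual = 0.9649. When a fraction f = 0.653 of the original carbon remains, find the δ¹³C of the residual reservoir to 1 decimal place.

16.2 per mil

Rayleigh residual: δ_res = (δ₀ + 1000)·f^(α−1) − 1000
α − 1 = -0.03510
f^(α−1) = 0.653^(-0.03510) = 1.015071
δ_res = (1.1 + 1000) × 1.015071 − 1000 = 1016.188 − 1000 = 16.19 per mil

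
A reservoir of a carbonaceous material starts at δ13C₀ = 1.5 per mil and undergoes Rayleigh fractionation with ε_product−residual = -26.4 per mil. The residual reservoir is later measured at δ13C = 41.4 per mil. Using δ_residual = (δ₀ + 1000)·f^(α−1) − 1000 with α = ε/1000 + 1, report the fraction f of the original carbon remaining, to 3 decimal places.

α − 1 = ε/1000 = -0.0264
(δ_res + 1000)/(δ₀ + 1000) = (41.4 + 1000)/(1.5 + 1000) = 1041.4/1001.5 = 1.039840
f = 1.039840^(1/-0.0264) = exp(ln(1.039840)/-0.0264) = exp(0.03907/-0.0264)
f = exp(-1.4798) = 0.2277

0.228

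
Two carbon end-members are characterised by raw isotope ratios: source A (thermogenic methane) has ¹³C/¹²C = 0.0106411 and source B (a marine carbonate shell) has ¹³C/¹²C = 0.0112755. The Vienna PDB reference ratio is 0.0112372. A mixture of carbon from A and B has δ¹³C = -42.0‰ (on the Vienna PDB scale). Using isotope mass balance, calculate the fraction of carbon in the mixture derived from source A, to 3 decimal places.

0.804

δ_A = (0.0106411/0.0112372 − 1)×1000 = (0.946953 − 1)×1000 = -53.047‰
δ_B = (0.0112755/0.0112372 − 1)×1000 = (1.003408 − 1)×1000 = 3.408‰
f_A = (δ_mix − δ_B)/(δ_A − δ_B) = (-42.0 − (3.408))/(-53.047 − (3.408))
f_A = -45.408 / -56.455 = 0.8043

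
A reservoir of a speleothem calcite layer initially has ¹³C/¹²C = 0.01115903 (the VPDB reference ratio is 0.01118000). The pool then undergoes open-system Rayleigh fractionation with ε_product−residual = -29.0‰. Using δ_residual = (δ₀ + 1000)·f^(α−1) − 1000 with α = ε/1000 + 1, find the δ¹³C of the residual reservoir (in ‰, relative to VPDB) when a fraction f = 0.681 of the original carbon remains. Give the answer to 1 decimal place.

δ₀ = (0.01115903/0.01118000 − 1)×1000 = (0.998124 − 1)×1000 = -1.876‰
α − 1 = ε/1000 = -0.0290
f^(α−1) = 0.681^(-0.0290) = 1.011204
δ_res = (-1.876 + 1000) × 1.011204 − 1000 = 1009.307 − 1000 = 9.31‰

9.3‰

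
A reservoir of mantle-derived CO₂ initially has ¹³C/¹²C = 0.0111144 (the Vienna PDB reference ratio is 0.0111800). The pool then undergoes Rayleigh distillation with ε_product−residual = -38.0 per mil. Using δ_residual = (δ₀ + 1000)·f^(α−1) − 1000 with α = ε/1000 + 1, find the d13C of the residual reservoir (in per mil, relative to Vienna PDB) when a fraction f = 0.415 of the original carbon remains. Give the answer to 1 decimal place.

27.9 per mil

δ₀ = (0.0111144/0.0111800 − 1)×1000 = (0.994132 − 1)×1000 = -5.868 per mil
α − 1 = ε/1000 = -0.0380
f^(α−1) = 0.415^(-0.0380) = 1.033985
δ_res = (-5.868 + 1000) × 1.033985 − 1000 = 1027.918 − 1000 = 27.92 per mil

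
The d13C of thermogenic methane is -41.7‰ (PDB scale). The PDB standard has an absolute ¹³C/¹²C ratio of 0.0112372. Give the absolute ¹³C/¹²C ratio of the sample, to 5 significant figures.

0.010769

R_sample = R_standard × (d13C/1000 + 1)
R_sample = 0.0112372 × (-41.7/1000 + 1) = 0.0112372 × 0.958300
R_sample = 0.0107686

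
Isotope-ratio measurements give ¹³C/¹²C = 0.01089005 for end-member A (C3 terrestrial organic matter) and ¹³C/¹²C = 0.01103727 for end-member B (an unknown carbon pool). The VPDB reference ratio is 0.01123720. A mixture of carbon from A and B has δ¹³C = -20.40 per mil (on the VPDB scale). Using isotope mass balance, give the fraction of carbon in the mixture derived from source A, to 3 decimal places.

δ_A = (0.01089005/0.01123720 − 1)×1000 = (0.969107 − 1)×1000 = -30.893 per mil
δ_B = (0.01103727/0.01123720 − 1)×1000 = (0.982208 − 1)×1000 = -17.792 per mil
f_A = (δ_mix − δ_B)/(δ_A − δ_B) = (-20.40 − (-17.792))/(-30.893 − (-17.792))
f_A = -2.608 / -13.101 = 0.1991

0.199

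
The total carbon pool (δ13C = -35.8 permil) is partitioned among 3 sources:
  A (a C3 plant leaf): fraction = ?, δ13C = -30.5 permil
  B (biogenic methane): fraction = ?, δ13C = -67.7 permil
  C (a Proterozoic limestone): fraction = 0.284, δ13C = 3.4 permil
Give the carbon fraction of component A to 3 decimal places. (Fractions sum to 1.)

0.315

Let f_A and f_B be the unknown fractions; fractions sum to 1 so f_A + f_B = 0.716.
Mass balance: Σ fᵢ·δᵢ = δ_bulk ⇒ f_A·(-30.5) + f_B·(-67.7) = -35.8 − (0.966) = -36.766
Substitute f_B = 0.716 − f_A:
f_A·(-30.5 − -67.7) = -36.766 − 0.716×(-67.7) = 11.708
f_A = 11.708 / 37.2 = 0.3147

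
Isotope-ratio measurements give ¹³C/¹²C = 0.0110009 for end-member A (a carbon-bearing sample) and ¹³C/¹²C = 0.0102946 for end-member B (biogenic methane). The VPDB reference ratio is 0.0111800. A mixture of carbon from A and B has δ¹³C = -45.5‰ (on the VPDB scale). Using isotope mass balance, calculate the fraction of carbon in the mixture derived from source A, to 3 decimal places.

0.533

δ_A = (0.0110009/0.0111800 − 1)×1000 = (0.983980 − 1)×1000 = -16.020‰
δ_B = (0.0102946/0.0111800 − 1)×1000 = (0.920805 − 1)×1000 = -79.195‰
f_A = (δ_mix − δ_B)/(δ_A − δ_B) = (-45.5 − (-79.195))/(-16.020 − (-79.195))
f_A = 33.695 / 63.175 = 0.5334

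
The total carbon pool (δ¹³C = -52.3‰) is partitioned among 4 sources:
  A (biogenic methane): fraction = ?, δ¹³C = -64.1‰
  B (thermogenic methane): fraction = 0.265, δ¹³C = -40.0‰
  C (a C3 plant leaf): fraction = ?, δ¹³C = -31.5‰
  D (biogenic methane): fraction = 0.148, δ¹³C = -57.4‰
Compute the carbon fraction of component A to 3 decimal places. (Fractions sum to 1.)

Let f_A and f_C be the unknown fractions; fractions sum to 1 so f_A + f_C = 0.587.
Mass balance: Σ fᵢ·δᵢ = δ_bulk ⇒ f_A·(-64.1) + f_C·(-31.5) = -52.3 − (-19.095) = -33.205
Substitute f_C = 0.587 − f_A:
f_A·(-64.1 − -31.5) = -33.205 − 0.587×(-31.5) = -14.714
f_A = -14.714 / -32.6 = 0.4514

0.451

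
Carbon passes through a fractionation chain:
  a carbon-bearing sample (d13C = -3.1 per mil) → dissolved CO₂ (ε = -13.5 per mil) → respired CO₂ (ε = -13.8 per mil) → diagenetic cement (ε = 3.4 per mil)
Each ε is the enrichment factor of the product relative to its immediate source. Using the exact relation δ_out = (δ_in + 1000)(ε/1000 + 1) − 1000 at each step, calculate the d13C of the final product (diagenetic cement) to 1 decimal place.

step 1: δ = (-3.10 + 1000)·(-13.5/1000 + 1) − 1000 = -16.56 per mil
step 2: δ = (-16.56 + 1000)·(-13.8/1000 + 1) − 1000 = -30.13 per mil
step 3: δ = (-30.13 + 1000)·(3.4/1000 + 1) − 1000 = -26.83 per mil

-26.8 per mil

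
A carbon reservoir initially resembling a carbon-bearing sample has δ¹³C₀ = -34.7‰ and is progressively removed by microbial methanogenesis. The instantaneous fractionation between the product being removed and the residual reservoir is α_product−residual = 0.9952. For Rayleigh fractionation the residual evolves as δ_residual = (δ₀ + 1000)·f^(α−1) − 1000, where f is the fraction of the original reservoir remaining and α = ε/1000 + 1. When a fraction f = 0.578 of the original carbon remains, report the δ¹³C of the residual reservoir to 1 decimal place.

Rayleigh residual: δ_res = (δ₀ + 1000)·f^(α−1) − 1000
α − 1 = -0.00480
f^(α−1) = 0.578^(-0.00480) = 1.002635
δ_res = (-34.7 + 1000) × 1.002635 − 1000 = 967.843 − 1000 = -32.16‰

-32.2‰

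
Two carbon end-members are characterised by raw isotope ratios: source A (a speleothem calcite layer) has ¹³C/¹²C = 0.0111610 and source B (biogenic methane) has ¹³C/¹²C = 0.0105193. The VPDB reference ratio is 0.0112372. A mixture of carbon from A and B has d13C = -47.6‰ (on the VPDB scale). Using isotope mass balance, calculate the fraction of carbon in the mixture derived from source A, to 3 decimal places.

0.285

δ_A = (0.0111610/0.0112372 − 1)×1000 = (0.993219 − 1)×1000 = -6.781‰
δ_B = (0.0105193/0.0112372 − 1)×1000 = (0.936114 − 1)×1000 = -63.886‰
f_A = (δ_mix − δ_B)/(δ_A − δ_B) = (-47.6 − (-63.886))/(-6.781 − (-63.886))
f_A = 16.286 / 57.105 = 0.2852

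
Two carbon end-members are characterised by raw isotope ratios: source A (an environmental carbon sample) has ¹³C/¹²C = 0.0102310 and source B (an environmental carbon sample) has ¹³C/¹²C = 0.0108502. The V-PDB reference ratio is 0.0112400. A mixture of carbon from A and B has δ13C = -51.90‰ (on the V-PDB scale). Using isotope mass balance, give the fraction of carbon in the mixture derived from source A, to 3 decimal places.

δ_A = (0.0102310/0.0112400 − 1)×1000 = (0.910231 − 1)×1000 = -89.769‰
δ_B = (0.0108502/0.0112400 − 1)×1000 = (0.965320 − 1)×1000 = -34.680‰
f_A = (δ_mix − δ_B)/(δ_A − δ_B) = (-51.90 − (-34.680))/(-89.769 − (-34.680))
f_A = -17.220 / -55.089 = 0.3126

0.313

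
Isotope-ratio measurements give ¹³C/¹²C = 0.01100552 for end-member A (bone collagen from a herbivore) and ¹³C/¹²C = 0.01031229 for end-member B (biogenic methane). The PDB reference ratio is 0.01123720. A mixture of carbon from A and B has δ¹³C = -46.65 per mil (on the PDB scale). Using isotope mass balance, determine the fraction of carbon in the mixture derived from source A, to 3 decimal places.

0.578

δ_A = (0.01100552/0.01123720 − 1)×1000 = (0.979383 − 1)×1000 = -20.617 per mil
δ_B = (0.01031229/0.01123720 − 1)×1000 = (0.917692 − 1)×1000 = -82.308 per mil
f_A = (δ_mix − δ_B)/(δ_A − δ_B) = (-46.65 − (-82.308))/(-20.617 − (-82.308))
f_A = 35.658 / 61.691 = 0.5780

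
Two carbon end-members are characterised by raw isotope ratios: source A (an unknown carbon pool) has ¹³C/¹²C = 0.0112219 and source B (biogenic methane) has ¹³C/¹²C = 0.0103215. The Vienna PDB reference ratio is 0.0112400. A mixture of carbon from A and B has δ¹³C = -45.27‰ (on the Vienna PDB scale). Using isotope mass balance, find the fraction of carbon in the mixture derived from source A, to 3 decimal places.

0.455

δ_A = (0.0112219/0.0112400 − 1)×1000 = (0.998390 − 1)×1000 = -1.610‰
δ_B = (0.0103215/0.0112400 − 1)×1000 = (0.918283 − 1)×1000 = -81.717‰
f_A = (δ_mix − δ_B)/(δ_A − δ_B) = (-45.27 − (-81.717))/(-1.610 − (-81.717))
f_A = 36.447 / 80.107 = 0.4550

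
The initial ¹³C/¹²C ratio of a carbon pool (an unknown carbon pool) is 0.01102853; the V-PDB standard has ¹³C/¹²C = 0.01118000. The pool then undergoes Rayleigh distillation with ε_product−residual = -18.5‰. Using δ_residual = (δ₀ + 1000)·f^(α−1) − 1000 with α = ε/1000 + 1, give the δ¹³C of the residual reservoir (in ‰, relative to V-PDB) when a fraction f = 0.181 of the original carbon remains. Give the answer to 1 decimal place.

18.1‰

δ₀ = (0.01102853/0.01118000 − 1)×1000 = (0.986452 − 1)×1000 = -13.548‰
α − 1 = ε/1000 = -0.0185
f^(α−1) = 0.181^(-0.0185) = 1.032127
δ_res = (-13.548 + 1000) × 1.032127 − 1000 = 1018.143 − 1000 = 18.14‰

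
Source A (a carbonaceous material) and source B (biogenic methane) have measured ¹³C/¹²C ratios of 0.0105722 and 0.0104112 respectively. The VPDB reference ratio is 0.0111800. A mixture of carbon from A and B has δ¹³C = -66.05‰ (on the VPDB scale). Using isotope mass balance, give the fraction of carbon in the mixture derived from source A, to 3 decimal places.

δ_A = (0.0105722/0.0111800 − 1)×1000 = (0.945635 − 1)×1000 = -54.365‰
δ_B = (0.0104112/0.0111800 − 1)×1000 = (0.931234 − 1)×1000 = -68.766‰
f_A = (δ_mix − δ_B)/(δ_A − δ_B) = (-66.05 − (-68.766))/(-54.365 − (-68.766))
f_A = 2.716 / 14.401 = 0.1886

0.189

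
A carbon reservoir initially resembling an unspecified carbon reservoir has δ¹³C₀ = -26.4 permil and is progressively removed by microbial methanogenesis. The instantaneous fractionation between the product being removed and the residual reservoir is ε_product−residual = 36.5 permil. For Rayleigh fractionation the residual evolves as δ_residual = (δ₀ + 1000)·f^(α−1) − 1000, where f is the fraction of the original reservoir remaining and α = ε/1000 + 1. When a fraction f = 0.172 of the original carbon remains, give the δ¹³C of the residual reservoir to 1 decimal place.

-87.0 permil

Rayleigh residual: δ_res = (δ₀ + 1000)·f^(α−1) − 1000
α = ε/1000 + 1 = 1.03650, so α − 1 = 0.03650
f^(α−1) = 0.172^(0.03650) = 0.937771
δ_res = (-26.4 + 1000) × 0.937771 − 1000 = 913.014 − 1000 = -86.99 permil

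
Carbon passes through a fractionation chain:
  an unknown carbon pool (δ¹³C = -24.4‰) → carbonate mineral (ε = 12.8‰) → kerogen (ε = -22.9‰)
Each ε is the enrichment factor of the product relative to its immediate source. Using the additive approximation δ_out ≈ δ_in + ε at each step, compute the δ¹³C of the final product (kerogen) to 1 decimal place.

step 1: δ ≈ -24.4 + (12.8) = -11.6‰
step 2: δ ≈ -11.6 + (-22.9) = -34.5‰

-34.5‰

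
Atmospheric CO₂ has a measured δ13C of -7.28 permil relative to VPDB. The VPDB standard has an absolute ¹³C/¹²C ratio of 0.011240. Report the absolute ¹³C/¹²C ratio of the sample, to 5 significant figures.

R_sample = R_standard × (δ13C/1000 + 1)
R_sample = 0.011240 × (-7.28/1000 + 1) = 0.011240 × 0.992720
R_sample = 0.0111582

0.011158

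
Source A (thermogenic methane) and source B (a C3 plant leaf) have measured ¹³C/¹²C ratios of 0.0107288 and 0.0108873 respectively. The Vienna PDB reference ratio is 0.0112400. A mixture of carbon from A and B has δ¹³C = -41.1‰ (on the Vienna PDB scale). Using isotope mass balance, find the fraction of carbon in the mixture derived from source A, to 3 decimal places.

δ_A = (0.0107288/0.0112400 − 1)×1000 = (0.954520 − 1)×1000 = -45.480‰
δ_B = (0.0108873/0.0112400 − 1)×1000 = (0.968621 − 1)×1000 = -31.379‰
f_A = (δ_mix − δ_B)/(δ_A − δ_B) = (-41.1 − (-31.379))/(-45.480 − (-31.379))
f_A = -9.721 / -14.101 = 0.6894

0.689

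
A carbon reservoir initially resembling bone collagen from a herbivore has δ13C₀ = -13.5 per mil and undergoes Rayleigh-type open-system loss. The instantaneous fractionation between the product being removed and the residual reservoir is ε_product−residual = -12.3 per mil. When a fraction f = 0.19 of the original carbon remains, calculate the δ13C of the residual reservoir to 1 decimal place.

6.9 per mil

Rayleigh residual: δ_res = (δ₀ + 1000)·f^(α−1) − 1000
α = ε/1000 + 1 = 0.98770, so α − 1 = -0.01230
f^(α−1) = 0.19^(-0.01230) = 1.020637
δ_res = (-13.5 + 1000) × 1.020637 − 1000 = 1006.858 − 1000 = 6.86 per mil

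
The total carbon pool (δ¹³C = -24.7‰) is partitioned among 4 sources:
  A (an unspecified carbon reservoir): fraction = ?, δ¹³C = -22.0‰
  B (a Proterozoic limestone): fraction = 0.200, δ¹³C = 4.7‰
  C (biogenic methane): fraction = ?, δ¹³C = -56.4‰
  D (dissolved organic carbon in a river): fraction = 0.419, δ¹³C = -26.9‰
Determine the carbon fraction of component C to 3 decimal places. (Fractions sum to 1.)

0.174

Let f_C and f_A be the unknown fractions; fractions sum to 1 so f_C + f_A = 0.381.
Mass balance: Σ fᵢ·δᵢ = δ_bulk ⇒ f_C·(-56.4) + f_A·(-22.0) = -24.7 − (-10.331) = -14.369
Substitute f_A = 0.381 − f_C:
f_C·(-56.4 − -22.0) = -14.369 − 0.381×(-22.0) = -5.987
f_C = -5.987 / -34.4 = 0.1740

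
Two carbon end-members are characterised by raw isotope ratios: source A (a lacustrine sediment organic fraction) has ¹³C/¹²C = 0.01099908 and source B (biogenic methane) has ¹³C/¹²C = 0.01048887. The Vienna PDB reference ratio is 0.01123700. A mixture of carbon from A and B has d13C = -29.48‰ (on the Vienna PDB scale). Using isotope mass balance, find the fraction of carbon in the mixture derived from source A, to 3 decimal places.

0.817

δ_A = (0.01099908/0.01123700 − 1)×1000 = (0.978827 − 1)×1000 = -21.173‰
δ_B = (0.01048887/0.01123700 − 1)×1000 = (0.933423 − 1)×1000 = -66.577‰
f_A = (δ_mix − δ_B)/(δ_A − δ_B) = (-29.48 − (-66.577))/(-21.173 − (-66.577))
f_A = 37.097 / 45.404 = 0.8170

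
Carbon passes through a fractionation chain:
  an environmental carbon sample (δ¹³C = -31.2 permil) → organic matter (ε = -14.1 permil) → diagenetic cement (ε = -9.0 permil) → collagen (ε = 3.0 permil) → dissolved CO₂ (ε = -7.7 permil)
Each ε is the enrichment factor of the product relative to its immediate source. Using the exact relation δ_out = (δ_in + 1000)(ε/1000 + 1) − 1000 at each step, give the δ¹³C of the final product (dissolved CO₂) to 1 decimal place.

-57.9 permil

step 1: δ = (-31.20 + 1000)·(-14.1/1000 + 1) − 1000 = -44.86 permil
step 2: δ = (-44.86 + 1000)·(-9.0/1000 + 1) − 1000 = -53.46 permil
step 3: δ = (-53.46 + 1000)·(3.0/1000 + 1) − 1000 = -50.62 permil
step 4: δ = (-50.62 + 1000)·(-7.7/1000 + 1) − 1000 = -57.93 permil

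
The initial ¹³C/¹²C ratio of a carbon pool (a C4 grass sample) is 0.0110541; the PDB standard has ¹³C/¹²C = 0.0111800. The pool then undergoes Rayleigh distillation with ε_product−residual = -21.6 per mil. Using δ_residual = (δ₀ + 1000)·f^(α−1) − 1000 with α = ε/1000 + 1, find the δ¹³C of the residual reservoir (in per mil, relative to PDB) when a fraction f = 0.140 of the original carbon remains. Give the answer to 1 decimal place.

δ₀ = (0.0110541/0.0111800 − 1)×1000 = (0.988739 − 1)×1000 = -11.261 per mil
α − 1 = ε/1000 = -0.0216
f^(α−1) = 0.140^(-0.0216) = 1.043383
δ_res = (-11.261 + 1000) × 1.043383 − 1000 = 1031.633 − 1000 = 31.63 per mil

31.6 per mil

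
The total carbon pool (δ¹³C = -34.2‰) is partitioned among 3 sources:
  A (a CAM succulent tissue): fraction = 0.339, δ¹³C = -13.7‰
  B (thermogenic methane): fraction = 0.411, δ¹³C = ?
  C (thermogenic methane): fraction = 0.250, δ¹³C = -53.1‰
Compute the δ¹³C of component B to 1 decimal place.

Isotope mass balance: δ_bulk = Σ fᵢ·δᵢ.
-34.2 = 0.339×(-13.7) + 0.411×δ_B + 0.250×(-53.1)
0.411·δ_B = -34.2 − (-17.919) = -16.281
δ_B = -16.281 / 0.411 = -39.61‰

-39.6‰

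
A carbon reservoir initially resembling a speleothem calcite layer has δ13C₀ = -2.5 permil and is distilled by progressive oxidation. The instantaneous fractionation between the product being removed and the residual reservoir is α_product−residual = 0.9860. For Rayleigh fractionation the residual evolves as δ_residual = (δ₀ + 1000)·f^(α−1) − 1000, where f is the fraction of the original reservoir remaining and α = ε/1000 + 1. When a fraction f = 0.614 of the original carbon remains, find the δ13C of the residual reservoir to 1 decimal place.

4.3 permil

Rayleigh residual: δ_res = (δ₀ + 1000)·f^(α−1) − 1000
α − 1 = -0.01400
f^(α−1) = 0.614^(-0.01400) = 1.006852
δ_res = (-2.5 + 1000) × 1.006852 − 1000 = 1004.335 − 1000 = 4.33 permil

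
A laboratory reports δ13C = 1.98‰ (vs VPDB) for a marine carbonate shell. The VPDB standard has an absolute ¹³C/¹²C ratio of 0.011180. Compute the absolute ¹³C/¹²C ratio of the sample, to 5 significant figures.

R_sample = R_standard × (δ13C/1000 + 1)
R_sample = 0.011180 × (1.98/1000 + 1) = 0.011180 × 1.001980
R_sample = 0.0112021

0.011202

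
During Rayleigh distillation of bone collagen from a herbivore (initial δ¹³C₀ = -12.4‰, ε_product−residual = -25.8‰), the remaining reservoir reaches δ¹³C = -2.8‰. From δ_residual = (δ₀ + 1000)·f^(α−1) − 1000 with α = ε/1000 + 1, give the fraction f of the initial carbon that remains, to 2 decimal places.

α − 1 = ε/1000 = -0.0258
(δ_res + 1000)/(δ₀ + 1000) = (-2.8 + 1000)/(-12.4 + 1000) = 997.2/987.6 = 1.009721
f = 1.009721^(1/-0.0258) = exp(ln(1.009721)/-0.0258) = exp(0.00967/-0.0258)
f = exp(-0.3749) = 0.6873

0.69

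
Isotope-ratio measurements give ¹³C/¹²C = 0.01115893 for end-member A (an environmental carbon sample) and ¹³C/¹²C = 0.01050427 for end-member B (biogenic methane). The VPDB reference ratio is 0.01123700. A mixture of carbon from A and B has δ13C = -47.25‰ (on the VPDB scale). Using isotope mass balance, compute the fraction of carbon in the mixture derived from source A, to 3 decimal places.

δ_A = (0.01115893/0.01123700 − 1)×1000 = (0.993052 − 1)×1000 = -6.948‰
δ_B = (0.01050427/0.01123700 − 1)×1000 = (0.934793 − 1)×1000 = -65.207‰
f_A = (δ_mix − δ_B)/(δ_A − δ_B) = (-47.25 − (-65.207))/(-6.948 − (-65.207))
f_A = 17.957 / 58.259 = 0.3082

0.308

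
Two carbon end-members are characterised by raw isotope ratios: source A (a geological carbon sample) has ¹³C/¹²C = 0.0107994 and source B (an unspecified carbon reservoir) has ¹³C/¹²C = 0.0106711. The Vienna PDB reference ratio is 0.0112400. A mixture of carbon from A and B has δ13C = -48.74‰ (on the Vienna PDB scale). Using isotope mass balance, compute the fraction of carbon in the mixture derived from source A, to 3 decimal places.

0.164

δ_A = (0.0107994/0.0112400 − 1)×1000 = (0.960801 − 1)×1000 = -39.199‰
δ_B = (0.0106711/0.0112400 − 1)×1000 = (0.949386 − 1)×1000 = -50.614‰
f_A = (δ_mix − δ_B)/(δ_A − δ_B) = (-48.74 − (-50.614))/(-39.199 − (-50.614))
f_A = 1.874 / 11.415 = 0.1642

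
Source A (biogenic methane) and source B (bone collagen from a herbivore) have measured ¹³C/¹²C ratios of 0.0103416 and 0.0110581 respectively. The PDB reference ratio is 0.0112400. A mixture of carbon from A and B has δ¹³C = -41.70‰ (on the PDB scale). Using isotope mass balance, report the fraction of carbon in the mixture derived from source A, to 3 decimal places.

0.400

δ_A = (0.0103416/0.0112400 − 1)×1000 = (0.920071 − 1)×1000 = -79.929‰
δ_B = (0.0110581/0.0112400 − 1)×1000 = (0.983817 − 1)×1000 = -16.183‰
f_A = (δ_mix − δ_B)/(δ_A − δ_B) = (-41.70 − (-16.183))/(-79.929 − (-16.183))
f_A = -25.517 / -63.746 = 0.4003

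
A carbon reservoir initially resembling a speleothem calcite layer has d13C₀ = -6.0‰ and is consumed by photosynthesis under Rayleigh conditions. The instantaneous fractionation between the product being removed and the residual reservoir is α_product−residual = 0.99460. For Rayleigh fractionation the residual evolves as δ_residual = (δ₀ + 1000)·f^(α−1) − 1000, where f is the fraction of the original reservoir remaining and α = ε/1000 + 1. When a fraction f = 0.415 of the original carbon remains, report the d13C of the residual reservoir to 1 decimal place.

Rayleigh residual: δ_res = (δ₀ + 1000)·f^(α−1) − 1000
α − 1 = -0.00540
f^(α−1) = 0.415^(-0.00540) = 1.004760
δ_res = (-6.0 + 1000) × 1.004760 − 1000 = 998.732 − 1000 = -1.27‰

-1.3‰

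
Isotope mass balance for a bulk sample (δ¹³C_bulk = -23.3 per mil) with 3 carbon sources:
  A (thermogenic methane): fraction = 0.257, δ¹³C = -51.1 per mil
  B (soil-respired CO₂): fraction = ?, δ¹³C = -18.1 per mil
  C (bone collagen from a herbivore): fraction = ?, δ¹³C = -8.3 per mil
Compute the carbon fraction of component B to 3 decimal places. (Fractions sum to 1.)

0.408

Let f_B and f_C be the unknown fractions; fractions sum to 1 so f_B + f_C = 0.743.
Mass balance: Σ fᵢ·δᵢ = δ_bulk ⇒ f_B·(-18.1) + f_C·(-8.3) = -23.3 − (-13.133) = -10.167
Substitute f_C = 0.743 − f_B:
f_B·(-18.1 − -8.3) = -10.167 − 0.743×(-8.3) = -4.000
f_B = -4.000 / -9.8 = 0.4082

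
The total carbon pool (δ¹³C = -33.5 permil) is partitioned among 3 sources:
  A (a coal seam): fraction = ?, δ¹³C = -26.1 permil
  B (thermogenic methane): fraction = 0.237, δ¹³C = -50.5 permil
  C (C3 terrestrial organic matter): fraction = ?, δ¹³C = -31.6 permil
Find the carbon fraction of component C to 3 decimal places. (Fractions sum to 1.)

Let f_C and f_A be the unknown fractions; fractions sum to 1 so f_C + f_A = 0.763.
Mass balance: Σ fᵢ·δᵢ = δ_bulk ⇒ f_C·(-31.6) + f_A·(-26.1) = -33.5 − (-11.968) = -21.532
Substitute f_A = 0.763 − f_C:
f_C·(-31.6 − -26.1) = -21.532 − 0.763×(-26.1) = -1.617
f_C = -1.617 / -5.5 = 0.2940

0.294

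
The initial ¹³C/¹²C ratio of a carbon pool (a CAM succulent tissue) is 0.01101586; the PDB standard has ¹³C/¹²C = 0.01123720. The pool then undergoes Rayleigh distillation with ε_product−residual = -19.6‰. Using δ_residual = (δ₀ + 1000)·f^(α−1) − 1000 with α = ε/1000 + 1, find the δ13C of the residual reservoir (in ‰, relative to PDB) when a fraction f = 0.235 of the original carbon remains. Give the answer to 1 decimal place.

δ₀ = (0.01101586/0.01123720 − 1)×1000 = (0.980303 − 1)×1000 = -19.697‰
α − 1 = ε/1000 = -0.0196
f^(α−1) = 0.235^(-0.0196) = 1.028791
δ_res = (-19.697 + 1000) × 1.028791 − 1000 = 1008.527 − 1000 = 8.53‰

8.5‰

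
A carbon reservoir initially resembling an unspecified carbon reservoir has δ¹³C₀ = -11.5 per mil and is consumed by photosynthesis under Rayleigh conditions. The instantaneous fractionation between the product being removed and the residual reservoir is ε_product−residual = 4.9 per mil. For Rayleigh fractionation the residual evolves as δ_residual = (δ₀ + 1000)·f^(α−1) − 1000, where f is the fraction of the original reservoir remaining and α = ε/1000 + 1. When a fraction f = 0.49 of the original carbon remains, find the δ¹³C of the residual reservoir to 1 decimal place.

Rayleigh residual: δ_res = (δ₀ + 1000)·f^(α−1) − 1000
α = ε/1000 + 1 = 1.00490, so α − 1 = 0.00490
f^(α−1) = 0.49^(0.00490) = 0.996511
δ_res = (-11.5 + 1000) × 0.996511 − 1000 = 985.051 − 1000 = -14.95 per mil

-14.9 per mil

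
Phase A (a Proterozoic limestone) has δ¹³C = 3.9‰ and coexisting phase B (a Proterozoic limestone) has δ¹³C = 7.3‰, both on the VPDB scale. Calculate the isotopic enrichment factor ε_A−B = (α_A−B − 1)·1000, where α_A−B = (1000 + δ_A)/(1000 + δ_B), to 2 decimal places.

α_A−B = (1000 + 3.9) / (1000 + 7.3) = 1003.9 / 1007.3 = 0.996625
ε_A−B = (0.996625 − 1) × 1000 = -3.375‰
(The approximation ε ≈ δ_A − δ_B would give -3.4‰.)

-3.38‰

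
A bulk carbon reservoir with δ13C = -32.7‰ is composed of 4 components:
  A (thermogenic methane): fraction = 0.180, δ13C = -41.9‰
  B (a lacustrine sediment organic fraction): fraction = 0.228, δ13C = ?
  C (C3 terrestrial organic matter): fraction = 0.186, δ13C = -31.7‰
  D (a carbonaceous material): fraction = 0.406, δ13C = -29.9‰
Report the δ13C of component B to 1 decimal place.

Isotope mass balance: δ_bulk = Σ fᵢ·δᵢ.
-32.7 = 0.180×(-41.9) + 0.228×δ_B + 0.186×(-31.7) + 0.406×(-29.9)
0.228·δ_B = -32.7 − (-25.578) = -7.122
δ_B = -7.122 / 0.228 = -31.24‰

-31.2‰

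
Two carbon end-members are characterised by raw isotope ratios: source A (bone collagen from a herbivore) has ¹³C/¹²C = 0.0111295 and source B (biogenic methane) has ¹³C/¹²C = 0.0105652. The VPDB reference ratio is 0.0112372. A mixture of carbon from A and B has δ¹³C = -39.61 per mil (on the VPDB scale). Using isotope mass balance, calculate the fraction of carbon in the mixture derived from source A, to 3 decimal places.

0.402

δ_A = (0.0111295/0.0112372 − 1)×1000 = (0.990416 − 1)×1000 = -9.584 per mil
δ_B = (0.0105652/0.0112372 − 1)×1000 = (0.940199 − 1)×1000 = -59.801 per mil
f_A = (δ_mix − δ_B)/(δ_A − δ_B) = (-39.61 − (-59.801))/(-9.584 − (-59.801))
f_A = 20.191 / 50.217 = 0.4021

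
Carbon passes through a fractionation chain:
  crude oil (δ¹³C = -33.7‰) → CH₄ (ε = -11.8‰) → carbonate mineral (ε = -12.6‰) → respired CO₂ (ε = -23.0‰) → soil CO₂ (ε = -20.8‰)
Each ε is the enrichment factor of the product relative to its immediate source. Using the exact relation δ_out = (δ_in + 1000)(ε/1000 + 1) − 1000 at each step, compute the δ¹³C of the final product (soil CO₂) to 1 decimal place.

-98.0‰

step 1: δ = (-33.70 + 1000)·(-11.8/1000 + 1) − 1000 = -45.10‰
step 2: δ = (-45.10 + 1000)·(-12.6/1000 + 1) − 1000 = -57.13‰
step 3: δ = (-57.13 + 1000)·(-23.0/1000 + 1) − 1000 = -78.82‰
step 4: δ = (-78.82 + 1000)·(-20.8/1000 + 1) − 1000 = -97.98‰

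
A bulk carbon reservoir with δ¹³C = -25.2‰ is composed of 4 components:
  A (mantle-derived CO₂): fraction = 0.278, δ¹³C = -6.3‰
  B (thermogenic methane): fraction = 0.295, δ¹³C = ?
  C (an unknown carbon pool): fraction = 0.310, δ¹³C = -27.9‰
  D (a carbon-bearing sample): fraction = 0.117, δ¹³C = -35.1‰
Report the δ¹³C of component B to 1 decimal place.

-36.2‰

Isotope mass balance: δ_bulk = Σ fᵢ·δᵢ.
-25.2 = 0.278×(-6.3) + 0.295×δ_B + 0.310×(-27.9) + 0.117×(-35.1)
0.295·δ_B = -25.2 − (-14.507) = -10.693
δ_B = -10.693 / 0.295 = -36.25‰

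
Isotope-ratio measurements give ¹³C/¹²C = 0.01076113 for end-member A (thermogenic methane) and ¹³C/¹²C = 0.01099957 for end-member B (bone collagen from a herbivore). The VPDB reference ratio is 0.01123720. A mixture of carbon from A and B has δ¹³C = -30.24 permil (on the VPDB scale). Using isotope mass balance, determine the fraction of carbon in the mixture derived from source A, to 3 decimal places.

δ_A = (0.01076113/0.01123720 − 1)×1000 = (0.957634 − 1)×1000 = -42.366 permil
δ_B = (0.01099957/0.01123720 − 1)×1000 = (0.978853 − 1)×1000 = -21.147 permil
f_A = (δ_mix − δ_B)/(δ_A − δ_B) = (-30.24 − (-21.147))/(-42.366 − (-21.147))
f_A = -9.093 / -21.219 = 0.4285

0.429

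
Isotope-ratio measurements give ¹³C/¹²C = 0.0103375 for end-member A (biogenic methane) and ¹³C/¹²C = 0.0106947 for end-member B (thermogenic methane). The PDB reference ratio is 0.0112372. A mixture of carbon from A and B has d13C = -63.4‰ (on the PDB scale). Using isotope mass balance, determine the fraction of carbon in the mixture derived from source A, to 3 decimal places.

δ_A = (0.0103375/0.0112372 − 1)×1000 = (0.919936 − 1)×1000 = -80.064‰
δ_B = (0.0106947/0.0112372 − 1)×1000 = (0.951723 − 1)×1000 = -48.277‰
f_A = (δ_mix − δ_B)/(δ_A − δ_B) = (-63.4 − (-48.277))/(-80.064 − (-48.277))
f_A = -15.123 / -31.787 = 0.4758

0.476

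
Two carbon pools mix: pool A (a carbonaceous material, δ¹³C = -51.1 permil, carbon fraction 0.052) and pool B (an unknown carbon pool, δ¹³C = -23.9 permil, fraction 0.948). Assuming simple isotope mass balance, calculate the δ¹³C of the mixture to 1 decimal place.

δ_mix = f_A·δ_A + f_B·δ_B
δ_mix = 0.052 × (-51.1) + 0.948 × (-23.9)
δ_mix = -2.66 + -22.66 = -25.31 permil

-25.3 permil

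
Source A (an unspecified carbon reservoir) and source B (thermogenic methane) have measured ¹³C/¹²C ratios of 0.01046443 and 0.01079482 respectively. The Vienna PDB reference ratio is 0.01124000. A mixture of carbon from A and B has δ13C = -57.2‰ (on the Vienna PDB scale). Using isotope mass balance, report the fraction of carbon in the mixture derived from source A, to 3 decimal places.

δ_A = (0.01046443/0.01124000 − 1)×1000 = (0.930999 − 1)×1000 = -69.001‰
δ_B = (0.01079482/0.01124000 − 1)×1000 = (0.960393 − 1)×1000 = -39.607‰
f_A = (δ_mix − δ_B)/(δ_A − δ_B) = (-57.2 − (-39.607))/(-69.001 − (-39.607))
f_A = -17.593 / -29.394 = 0.5985

0.599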